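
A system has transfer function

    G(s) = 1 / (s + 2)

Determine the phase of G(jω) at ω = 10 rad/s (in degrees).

∠G(j10) ≈ -78.69°

At s = j10: numerator = 1, denominator = 2 + j10.
∠G = ∠num − ∠den = 0° − (78.690°) = -78.69°.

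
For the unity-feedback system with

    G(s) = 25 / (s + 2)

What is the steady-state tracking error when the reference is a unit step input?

e_ss = 0.07407

G(s) has no poles at the origin.
This is a Type 0 system. Kp = lim_{s→0} G(s) = 25/2.
e_ss = 1/(1 + Kp) = 1/(1 + 25/2) = 2/27 ≈ 0.07407.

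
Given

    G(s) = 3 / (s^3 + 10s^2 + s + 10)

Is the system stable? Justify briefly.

marginally stable

The denominator s^3 + 10s^2 + s + 10 factors as (s^2 + 1)(s + 10), giving poles at s = j, -j, -10.
Since the simple pole(s) at s = ±j lie on the jω-axis with none in the right half-plane, the system is marginally stable.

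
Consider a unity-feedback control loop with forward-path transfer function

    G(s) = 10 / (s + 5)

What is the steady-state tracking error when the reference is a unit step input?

e_ss = 0.3333

G(s) has no poles at the origin.
This is a Type 0 system. Kp = lim_{s→0} G(s) = 10/5 = 2.
e_ss = 1/(1 + Kp) = 1/(1 + 2) = 1/3 ≈ 0.3333.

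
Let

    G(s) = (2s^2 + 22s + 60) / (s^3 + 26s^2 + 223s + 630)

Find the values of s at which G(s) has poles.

The poles are the roots of the denominator s^3 + 26s^2 + 223s + 630 = 0.
Trying s = -9: the polynomial evaluates to 0, so (s + 9) is a factor.
Dividing out leaves s^2 + 17s + 70 = 0.
Factoring the quadratic: (s + 10)(s + 7) = 0.

s = -9, -10, -7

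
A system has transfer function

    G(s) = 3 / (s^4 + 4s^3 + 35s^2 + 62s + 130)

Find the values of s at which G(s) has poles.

s = -1 ± 2j, -1 ± 5j

The poles are the roots of the denominator s^4 + 4s^3 + 35s^2 + 62s + 130 = 0.
No real roots exist; factor into two real quadratics: (s^2 + 2s + 5)(s^2 + 2s + 26) = 0.
Each quadratic gives a conjugate pair via the quadratic formula.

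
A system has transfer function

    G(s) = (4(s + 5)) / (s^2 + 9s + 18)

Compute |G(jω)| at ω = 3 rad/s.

Substitute s = j3: numerator = 20 + j12, denominator = 9 + j27.
|G(j3)| = |20 + j12| / |9 + j27| = 23.324 / 28.460 ≈ 0.8195.

|G(j3)| ≈ 0.8195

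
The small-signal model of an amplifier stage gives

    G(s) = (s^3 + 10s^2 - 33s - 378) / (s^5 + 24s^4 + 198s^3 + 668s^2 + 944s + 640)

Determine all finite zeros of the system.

s = -9, -7, 6

Set the numerator to zero: s^3 + 10s^2 - 33s - 378 = 0.
Factoring: (s + 9)(s + 7)(s - 6) = 0.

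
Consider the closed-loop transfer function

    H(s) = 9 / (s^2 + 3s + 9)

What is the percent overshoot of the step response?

Comparing s^2 + 3s + 9 to s^2 + 2ζωₙs + ωₙ²: ωₙ = 3 rad/s and ζ = 3/(2·3) = 0.5.
%OS = 100·exp(−πζ/√(1−ζ²)) = 100·exp(−π·0.5/√(1−0.5²)) ≈ 16.3%.

%OS ≈ 16.3%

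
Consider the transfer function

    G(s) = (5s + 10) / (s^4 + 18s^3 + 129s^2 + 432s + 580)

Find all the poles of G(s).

The poles are the roots of the denominator s^4 + 18s^3 + 129s^2 + 432s + 580 = 0.
No real roots exist; factor into two real quadratics: (s^2 + 10s + 29)(s^2 + 8s + 20) = 0.
Each quadratic gives a conjugate pair via the quadratic formula.

s = -5 + 2j, -5 - 2j, -4 + 2j, -4 - 2j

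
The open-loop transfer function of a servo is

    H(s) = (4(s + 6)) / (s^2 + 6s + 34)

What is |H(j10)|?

|H(j10)| ≈ 0.5230

Substitute s = j10: numerator = 24 + j40, denominator = -66 + j60.
|H(j10)| = |24 + j40| / |-66 + j60| = 46.648 / 89.196 ≈ 0.5230.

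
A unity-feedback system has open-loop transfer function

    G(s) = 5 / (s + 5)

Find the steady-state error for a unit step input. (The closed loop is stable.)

G(s) has no poles at the origin.
This is a Type 0 system. Kp = lim_{s→0} G(s) = 5/5 = 1.
e_ss = 1/(1 + Kp) = 1/(1 + 1) = 1/2 ≈ 0.5000.

e_ss = 0.5000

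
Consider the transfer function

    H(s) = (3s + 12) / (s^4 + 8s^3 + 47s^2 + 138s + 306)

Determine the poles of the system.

s = -1 ± 4j, -3 ± 3j

The poles are the roots of the denominator s^4 + 8s^3 + 47s^2 + 138s + 306 = 0.
No real roots exist; factor into two real quadratics: (s^2 + 2s + 17)(s^2 + 6s + 18) = 0.
Each quadratic gives a conjugate pair via the quadratic formula.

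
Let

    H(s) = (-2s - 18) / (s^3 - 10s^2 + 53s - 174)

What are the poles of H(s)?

The poles are the roots of the denominator s^3 - 10s^2 + 53s - 174 = 0.
Trying s = 6: the polynomial evaluates to 0, so (s - 6) is a factor.
Dividing out leaves s^2 - 4s + 29 = 0.
The quadratic formula then gives s = 2 ± 5j.

s = 2 + 5j, 2 - 5j, 6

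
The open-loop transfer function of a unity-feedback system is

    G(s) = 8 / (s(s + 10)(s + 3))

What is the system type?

Type 1

The denominator has 1 factor of s at the origin (free integrator), so this is a Type 1 system.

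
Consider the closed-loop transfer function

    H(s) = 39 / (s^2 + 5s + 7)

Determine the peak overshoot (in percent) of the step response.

Comparing s^2 + 5s + 7 to s^2 + 2ζωₙs + ωₙ²: ωₙ = √7 ≈ 2.646 rad/s and ζ = 5/(2·√7) ≈ 0.9449.
%OS = 100·exp(−πζ/√(1−ζ²)) = 100·exp(−π·0.9449/√(1−0.9449²)) ≈ 0.0115%.

%OS ≈ 0.0115%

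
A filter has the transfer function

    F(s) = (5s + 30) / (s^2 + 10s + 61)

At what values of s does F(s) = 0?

s = -6

Set the numerator to zero: 5s + 30 = 0, i.e. 5·(s + 6) = 0.
So s = -6.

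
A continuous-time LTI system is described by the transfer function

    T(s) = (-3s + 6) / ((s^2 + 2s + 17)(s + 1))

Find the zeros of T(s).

s = 2

Set the numerator to zero: -3s + 6 = 0, i.e. -3·(s - 2) = 0.
So s = 2.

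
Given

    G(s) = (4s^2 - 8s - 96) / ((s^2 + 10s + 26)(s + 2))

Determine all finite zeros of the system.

Set the numerator to zero: 4s^2 - 8s - 96 = 0, i.e. 4·(s^2 - 2s - 24) = 0.
Factoring: (s + 4)(s - 6) = 0.

s = -4, 6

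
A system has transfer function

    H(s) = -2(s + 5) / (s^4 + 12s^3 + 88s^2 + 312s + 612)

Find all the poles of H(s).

The poles are the roots of the denominator s^4 + 12s^3 + 88s^2 + 312s + 612 = 0.
No real roots exist; factor into two real quadratics: (s^2 + 6s + 18)(s^2 + 6s + 34) = 0.
Each quadratic gives a conjugate pair via the quadratic formula.

s = -3 + 3j, -3 - 3j, -3 + 5j, -3 - 5j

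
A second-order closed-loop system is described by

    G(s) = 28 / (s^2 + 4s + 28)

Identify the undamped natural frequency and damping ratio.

Compare the denominator to the standard form s^2 + 2ζωₙs + ωₙ².
ωₙ² = 28, so ωₙ = √28 ≈ 5.292 rad/s.
2ζωₙ = 4, so ζ = 4/(2·√28) ≈ 0.3780.
With ζ = 0.3780 the response is underdamped.

ωₙ ≈ 5.292 rad/s, ζ ≈ 0.3780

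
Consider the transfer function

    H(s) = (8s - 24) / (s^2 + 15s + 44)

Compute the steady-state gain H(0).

H(0) = -6/11 ≈ -0.5455

Set s = 0: H(0) = (-24) / (44) = -6/11.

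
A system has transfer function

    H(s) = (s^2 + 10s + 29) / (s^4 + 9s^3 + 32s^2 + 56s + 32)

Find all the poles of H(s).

s = -2 ± 2j, -1, -4

The poles are the roots of the denominator s^4 + 9s^3 + 32s^2 + 56s + 32 = 0.
Trying s = -1: the polynomial evaluates to 0, so (s + 1) is a factor.
Dividing out leaves s^3 + 8s^2 + 24s + 32 = 0.
This factors further as (s^2 + 4s + 8)(s + 4) = 0.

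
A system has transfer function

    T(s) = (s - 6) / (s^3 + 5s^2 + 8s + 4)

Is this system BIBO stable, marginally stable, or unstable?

The denominator s^3 + 5s^2 + 8s + 4 factors as (s + 1)(s + 2)^2, giving poles at s = -1, -2, -2.
Since all poles lie strictly in the left half-plane, the system is stable.

stable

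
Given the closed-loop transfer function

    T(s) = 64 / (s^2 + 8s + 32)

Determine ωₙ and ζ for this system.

ωₙ ≈ 5.657 rad/s, ζ ≈ 0.7071

Compare the denominator to the standard form s^2 + 2ζωₙs + ωₙ².
ωₙ² = 32, so ωₙ = √32 ≈ 5.657 rad/s.
2ζωₙ = 8, so ζ = 8/(2·√32) ≈ 0.7071.
With ζ = 0.7071 the response is underdamped.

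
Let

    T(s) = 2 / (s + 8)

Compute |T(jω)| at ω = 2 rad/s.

|T(j2)| ≈ 0.2425

Substitute s = j2: numerator = 2, denominator = 8 + j2.
|T(j2)| = |2| / |8 + j2| = 2 / 8.2462 ≈ 0.2425.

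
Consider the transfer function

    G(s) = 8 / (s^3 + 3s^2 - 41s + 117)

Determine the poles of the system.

The poles are the roots of the denominator s^3 + 3s^2 - 41s + 117 = 0.
Trying s = -9: the polynomial evaluates to 0, so (s + 9) is a factor.
Dividing out leaves s^2 - 6s + 13 = 0.
The quadratic formula then gives s = 3 ± 2j.

s = 3 + 2j, 3 - 2j, -9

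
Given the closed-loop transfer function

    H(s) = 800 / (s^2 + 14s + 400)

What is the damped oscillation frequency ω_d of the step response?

Comparing s^2 + 14s + 400 to s^2 + 2ζωₙs + ωₙ²: ωₙ = 20 rad/s and ζ = 14/(2·20) = 0.35.
ζωₙ = 14/2 = 7, so ω_d = ωₙ√(1−ζ²) = √(ωₙ² − (ζωₙ)²) = √(400 − 7²) = √351 ≈ 18.73 rad/s.

ω_d ≈ 18.73 rad/s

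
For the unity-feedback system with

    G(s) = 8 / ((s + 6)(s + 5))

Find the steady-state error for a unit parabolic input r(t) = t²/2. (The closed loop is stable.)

e_ss = ∞

G(s) has no poles at the origin.
This is a Type 0 system; Ka = lim_{s→0} s^2·G(s) = 0, so the steady-state error for a parabola input is infinite.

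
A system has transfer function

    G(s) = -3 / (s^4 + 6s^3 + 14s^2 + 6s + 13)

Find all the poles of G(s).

s = ±j, -3 ± 2j

The poles are the roots of the denominator s^4 + 6s^3 + 14s^2 + 6s + 13 = 0.
No real roots exist; factor into two real quadratics: (s^2 + 1)(s^2 + 6s + 13) = 0.
Each quadratic gives a conjugate pair via the quadratic formula.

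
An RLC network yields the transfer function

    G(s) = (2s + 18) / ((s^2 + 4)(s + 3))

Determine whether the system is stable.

marginally stable

The poles can be read from the denominator factors: s = ±2j, -3.
Since the simple pole(s) at s = ±2j lie on the jω-axis with none in the right half-plane, the system is marginally stable.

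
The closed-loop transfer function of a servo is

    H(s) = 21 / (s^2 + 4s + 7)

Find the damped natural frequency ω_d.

Comparing s^2 + 4s + 7 to s^2 + 2ζωₙs + ωₙ²: ωₙ = √7 ≈ 2.646 rad/s and ζ = 4/(2·√7) ≈ 0.7559.
ζωₙ = 4/2 = 2, so ω_d = ωₙ√(1−ζ²) = √(ωₙ² − (ζωₙ)²) = √(7 − 2²) = √3 ≈ 1.732 rad/s.

ω_d ≈ 1.732 rad/s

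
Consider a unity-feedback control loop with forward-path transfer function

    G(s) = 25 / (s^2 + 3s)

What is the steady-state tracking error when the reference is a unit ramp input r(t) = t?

e_ss = 0.1200

G(s) has one pole at the origin.
This is a Type 1 system. Kv = lim_{s→0} s·G(s) = 25/3.
e_ss = 1/Kv = 1/(25/3) = 3/25 ≈ 0.1200.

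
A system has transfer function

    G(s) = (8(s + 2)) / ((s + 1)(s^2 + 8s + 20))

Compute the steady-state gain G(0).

At s = 0 each factor (s + a) contributes a and each (s^2 + bs + c) contributes c.
G(0) = 8·(2) / ((1) · (20)) = 16/20 = 4/5.

G(0) = 4/5 ≈ 0.8000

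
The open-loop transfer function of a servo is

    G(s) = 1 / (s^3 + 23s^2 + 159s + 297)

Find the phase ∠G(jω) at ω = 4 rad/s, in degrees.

At s = j4: numerator = 1, denominator = -71 + j572.
∠G = ∠num − ∠den = 0° − (97.076°) = -97.08°.

∠G(j4) ≈ -97.08°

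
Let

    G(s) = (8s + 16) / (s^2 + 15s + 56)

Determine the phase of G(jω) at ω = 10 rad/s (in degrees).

∠G(j10) ≈ -27.66°

At s = j10: numerator = 16 + j80, denominator = -44 + j150.
∠G = ∠num − ∠den = 78.690° − (106.35°) = -27.66°.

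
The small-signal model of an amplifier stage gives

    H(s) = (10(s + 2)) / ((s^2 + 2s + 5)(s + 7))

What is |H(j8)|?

Substitute s = j8: numerator = 20 + j80, denominator = -541 - j360.
|H(j8)| = |20 + j80| / |-541 - j360| = 82.462 / 649.83 ≈ 0.1269.

|H(j8)| ≈ 0.1269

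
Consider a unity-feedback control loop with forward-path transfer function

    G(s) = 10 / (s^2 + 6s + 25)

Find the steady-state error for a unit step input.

G(s) has no poles at the origin.
This is a Type 0 system. Kp = lim_{s→0} G(s) = 10/25 = 2/5.
e_ss = 1/(1 + Kp) = 1/(1 + 2/5) = 5/7 ≈ 0.7143.

e_ss = 0.7143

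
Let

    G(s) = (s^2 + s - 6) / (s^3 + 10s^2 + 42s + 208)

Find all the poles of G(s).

The poles are the roots of the denominator s^3 + 10s^2 + 42s + 208 = 0.
Trying s = -8: the polynomial evaluates to 0, so (s + 8) is a factor.
Dividing out leaves s^2 + 2s + 26 = 0.
The quadratic formula then gives s = -1 ± 5j.

s = -1 + 5j, -1 - 5j, -8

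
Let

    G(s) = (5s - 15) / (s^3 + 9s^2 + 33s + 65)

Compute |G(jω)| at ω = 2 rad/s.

|G(j2)| ≈ 0.2780

Substitute s = j2: numerator = -15 + j10, denominator = 29 + j58.
|G(j2)| = |-15 + j10| / |29 + j58| = 18.028 / 64.846 ≈ 0.2780.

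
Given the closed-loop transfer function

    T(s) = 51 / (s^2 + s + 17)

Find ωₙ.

ωₙ ≈ 4.123 rad/s

Compare the denominator to the standard form s^2 + 2ζωₙs + ωₙ².
ωₙ² = 17, so ωₙ = √17 ≈ 4.123 rad/s.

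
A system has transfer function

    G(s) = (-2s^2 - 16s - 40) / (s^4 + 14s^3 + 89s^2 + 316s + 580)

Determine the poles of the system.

s = -5 ± 2j, -2 ± 4j

The poles are the roots of the denominator s^4 + 14s^3 + 89s^2 + 316s + 580 = 0.
No real roots exist; factor into two real quadratics: (s^2 + 10s + 29)(s^2 + 4s + 20) = 0.
Each quadratic gives a conjugate pair via the quadratic formula.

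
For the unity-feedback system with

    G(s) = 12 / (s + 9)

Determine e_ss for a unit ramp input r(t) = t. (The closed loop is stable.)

e_ss = ∞

G(s) has no poles at the origin.
This is a Type 0 system; Kv = lim_{s→0} s·G(s) = 0, so the steady-state error for a ramp input is infinite.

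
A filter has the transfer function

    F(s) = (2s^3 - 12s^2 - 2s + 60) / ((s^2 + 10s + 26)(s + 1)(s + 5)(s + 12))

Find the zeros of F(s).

Set the numerator to zero: 2s^3 - 12s^2 - 2s + 60 = 0, i.e. 2·(s^3 - 6s^2 - s + 30) = 0.
Factoring: (s + 2)(s - 5)(s - 3) = 0.

s = -2, 5, 3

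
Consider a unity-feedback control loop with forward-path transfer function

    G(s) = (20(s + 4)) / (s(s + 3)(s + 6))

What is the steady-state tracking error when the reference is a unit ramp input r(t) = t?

G(s) has one pole at the origin.
This is a Type 1 system. Kv = lim_{s→0} s·G(s) = 80/18 = 40/9.
e_ss = 1/Kv = 1/(40/9) = 9/40 ≈ 0.2250.

e_ss = 0.2250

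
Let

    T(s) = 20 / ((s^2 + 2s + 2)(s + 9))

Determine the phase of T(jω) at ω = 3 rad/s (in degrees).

At s = j3: numerator = 20, denominator = -81 + j33.
∠T = ∠num − ∠den = 0° − (157.83°) = -157.8°.

∠T(j3) ≈ -157.8°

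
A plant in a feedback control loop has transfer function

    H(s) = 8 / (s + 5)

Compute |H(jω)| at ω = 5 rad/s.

|H(j5)| ≈ 1.131

Substitute s = j5: numerator = 8, denominator = 5 + j5.
|H(j5)| = |8| / |5 + j5| = 8 / 7.0711 ≈ 1.131.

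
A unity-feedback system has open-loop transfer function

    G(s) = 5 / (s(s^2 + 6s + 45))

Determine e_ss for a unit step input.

G(s) has one pole at the origin.
This is a Type 1 system; for a step input the steady-state error is zero.

e_ss = 0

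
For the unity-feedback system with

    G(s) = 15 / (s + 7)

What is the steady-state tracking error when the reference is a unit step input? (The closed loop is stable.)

G(s) has no poles at the origin.
This is a Type 0 system. Kp = lim_{s→0} G(s) = 15/7.
e_ss = 1/(1 + Kp) = 1/(1 + 15/7) = 7/22 ≈ 0.3182.

e_ss = 0.3182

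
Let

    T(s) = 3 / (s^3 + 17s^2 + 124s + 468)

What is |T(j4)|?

Substitute s = j4: numerator = 3, denominator = 196 + j432.
|T(j4)| = |3| / |196 + j432| = 3 / 474.38 ≈ 0.006324.

|T(j4)| ≈ 0.006324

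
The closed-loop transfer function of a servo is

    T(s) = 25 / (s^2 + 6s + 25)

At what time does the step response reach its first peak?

t_p ≈ 0.7854 s

Comparing s^2 + 6s + 25 to s^2 + 2ζωₙs + ωₙ²: ωₙ = 5 rad/s and ζ = 6/(2·5) = 0.6.
ζωₙ = 6/2 = 3, so ω_d = ωₙ√(1−ζ²) = √(ωₙ² − (ζωₙ)²) = √(25 − 3²) = √16 = 4 rad/s.
t_p = π/ω_d = π/4 ≈ 0.7854 s.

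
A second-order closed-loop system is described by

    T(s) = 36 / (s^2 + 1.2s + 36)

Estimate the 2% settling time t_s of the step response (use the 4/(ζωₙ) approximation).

Comparing s^2 + 1.2s + 36 to s^2 + 2ζωₙs + ωₙ²: ωₙ = 6 rad/s and ζ = 1.2/(2·6) = 0.1.
ζωₙ = 1.2/2 = 0.6, so t_s ≈ 4/(ζωₙ) = 4/0.6 ≈ 6.667 s.

t_s ≈ 6.667 s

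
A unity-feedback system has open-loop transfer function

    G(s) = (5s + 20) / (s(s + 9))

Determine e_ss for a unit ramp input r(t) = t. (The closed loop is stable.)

e_ss = 0.4500

G(s) has one pole at the origin.
This is a Type 1 system. Kv = lim_{s→0} s·G(s) = 20/9.
e_ss = 1/Kv = 1/(20/9) = 9/20 ≈ 0.4500.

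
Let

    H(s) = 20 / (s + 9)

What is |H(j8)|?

|H(j8)| ≈ 1.661

Substitute s = j8: numerator = 20, denominator = 9 + j8.
|H(j8)| = |20| / |9 + j8| = 20 / 12.042 ≈ 1.661.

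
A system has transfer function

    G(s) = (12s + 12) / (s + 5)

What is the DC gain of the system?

Set s = 0: G(0) = (12) / (5) = 12/5.

G(0) = 12/5 ≈ 2.400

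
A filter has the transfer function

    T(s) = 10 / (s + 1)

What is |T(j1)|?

|T(j1)| ≈ 7.071

Substitute s = j1: numerator = 10, denominator = 1 + j1.
|T(j1)| = |10| / |1 + j1| = 10 / 1.4142 ≈ 7.071.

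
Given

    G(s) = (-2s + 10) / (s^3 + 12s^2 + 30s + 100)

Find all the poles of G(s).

The poles are the roots of the denominator s^3 + 12s^2 + 30s + 100 = 0.
Trying s = -10: the polynomial evaluates to 0, so (s + 10) is a factor.
Dividing out leaves s^2 + 2s + 10 = 0.
The quadratic formula then gives s = -1 ± 3j.

s = -1 ± 3j, -10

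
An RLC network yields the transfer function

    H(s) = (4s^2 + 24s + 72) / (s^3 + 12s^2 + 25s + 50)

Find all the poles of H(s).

The poles are the roots of the denominator s^3 + 12s^2 + 25s + 50 = 0.
Trying s = -10: the polynomial evaluates to 0, so (s + 10) is a factor.
Dividing out leaves s^2 + 2s + 5 = 0.
The quadratic formula then gives s = -1 ± 2j.

s = -1 ± 2j, -10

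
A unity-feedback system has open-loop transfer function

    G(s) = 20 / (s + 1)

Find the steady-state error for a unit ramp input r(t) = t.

G(s) has no poles at the origin.
This is a Type 0 system; Kv = lim_{s→0} s·G(s) = 0, so the steady-state error for a ramp input is infinite.

e_ss = ∞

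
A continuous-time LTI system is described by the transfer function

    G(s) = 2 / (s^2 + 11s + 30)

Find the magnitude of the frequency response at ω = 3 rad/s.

|G(j3)| ≈ 0.05113

Substitute s = j3: numerator = 2, denominator = 21 + j33.
|G(j3)| = |2| / |21 + j33| = 2 / 39.115 ≈ 0.05113.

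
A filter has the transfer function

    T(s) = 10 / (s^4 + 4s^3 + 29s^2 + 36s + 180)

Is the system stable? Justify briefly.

marginally stable

The denominator s^4 + 4s^3 + 29s^2 + 36s + 180 factors as (s^2 + 9)(s^2 + 4s + 20), giving poles at s = ±3j, -2 ± 4j.
Since the simple pole(s) at s = 3j, -3j lie on the jω-axis with none in the right half-plane, the system is marginally stable.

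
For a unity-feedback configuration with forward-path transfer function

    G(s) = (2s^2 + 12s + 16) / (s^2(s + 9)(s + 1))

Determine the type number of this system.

Type 2

The denominator has 2 factors of s at the origin (free integrators), so this is a Type 2 system.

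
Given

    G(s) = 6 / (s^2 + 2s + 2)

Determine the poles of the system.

The poles are the roots of the denominator s^2 + 2s + 2 = 0.
Using the quadratic formula: s = (-2 ± √(-4))/2 = -1 ± 1j.

s = -1 + j, -1 - j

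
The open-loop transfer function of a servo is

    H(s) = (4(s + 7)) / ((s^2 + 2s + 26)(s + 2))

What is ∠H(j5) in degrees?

At s = j5: numerator = 28 + j20, denominator = -48 + j25.
∠H = ∠num − ∠den = 35.538° − (152.49°) = -117.0°.

∠H(j5) ≈ -117.0°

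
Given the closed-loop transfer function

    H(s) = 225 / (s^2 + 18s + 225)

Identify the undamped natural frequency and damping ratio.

Compare the denominator to the standard form s^2 + 2ζωₙs + ωₙ².
ωₙ² = 225, so ωₙ = 15 rad/s.
2ζωₙ = 18, so ζ = 18/(2·15) = 0.6.

ωₙ = 15 rad/s, ζ = 0.6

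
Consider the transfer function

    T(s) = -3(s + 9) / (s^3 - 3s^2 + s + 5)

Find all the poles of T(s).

s = 2 ± j, -1

The poles are the roots of the denominator s^3 - 3s^2 + s + 5 = 0.
Trying s = -1: the polynomial evaluates to 0, so (s + 1) is a factor.
Dividing out leaves s^2 - 4s + 5 = 0.
The quadratic formula then gives s = 2 ± 1j.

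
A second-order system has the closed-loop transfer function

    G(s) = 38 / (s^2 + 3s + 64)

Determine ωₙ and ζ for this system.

Compare the denominator to the standard form s^2 + 2ζωₙs + ωₙ².
ωₙ² = 64, so ωₙ = 8 rad/s.
2ζωₙ = 3, so ζ = 3/(2·8) = 0.1875.

ωₙ = 8 rad/s, ζ = 0.1875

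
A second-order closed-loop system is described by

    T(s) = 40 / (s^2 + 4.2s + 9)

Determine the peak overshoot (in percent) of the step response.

Comparing s^2 + 4.2s + 9 to s^2 + 2ζωₙs + ωₙ²: ωₙ = 3 rad/s and ζ = 4.2/(2·3) = 0.7.
%OS = 100·exp(−πζ/√(1−ζ²)) = 100·exp(−π·0.7/√(1−0.7²)) ≈ 4.60%.

%OS ≈ 4.60%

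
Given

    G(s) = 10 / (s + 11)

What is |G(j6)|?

|G(j6)| ≈ 0.7981

Substitute s = j6: numerator = 10, denominator = 11 + j6.
|G(j6)| = |10| / |11 + j6| = 10 / 12.530 ≈ 0.7981.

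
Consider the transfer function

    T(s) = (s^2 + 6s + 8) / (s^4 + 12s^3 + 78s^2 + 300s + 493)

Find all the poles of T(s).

s = -4 ± j, -2 ± 5j

The poles are the roots of the denominator s^4 + 12s^3 + 78s^2 + 300s + 493 = 0.
No real roots exist; factor into two real quadratics: (s^2 + 8s + 17)(s^2 + 4s + 29) = 0.
Each quadratic gives a conjugate pair via the quadratic formula.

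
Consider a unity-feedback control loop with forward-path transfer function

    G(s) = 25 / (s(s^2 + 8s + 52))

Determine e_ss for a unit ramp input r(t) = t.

G(s) has one pole at the origin.
This is a Type 1 system. Kv = lim_{s→0} s·G(s) = 25/52.
e_ss = 1/Kv = 1/(25/52) = 52/25 ≈ 2.080.

e_ss = 2.080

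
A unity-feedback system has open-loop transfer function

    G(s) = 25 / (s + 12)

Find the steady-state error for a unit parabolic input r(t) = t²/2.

e_ss = ∞

G(s) has no poles at the origin.
This is a Type 0 system; Ka = lim_{s→0} s^2·G(s) = 0, so the steady-state error for a parabola input is infinite.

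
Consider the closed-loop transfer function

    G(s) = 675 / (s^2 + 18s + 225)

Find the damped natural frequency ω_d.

ω_d = 12 rad/s

Comparing s^2 + 18s + 225 to s^2 + 2ζωₙs + ωₙ²: ωₙ = 15 rad/s and ζ = 18/(2·15) = 0.6.
ζωₙ = 18/2 = 9, so ω_d = ωₙ√(1−ζ²) = √(ωₙ² − (ζωₙ)²) = √(225 − 9²) = √144 = 12 rad/s.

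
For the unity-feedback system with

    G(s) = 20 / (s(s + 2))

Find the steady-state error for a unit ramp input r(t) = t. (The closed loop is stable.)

G(s) has one pole at the origin.
This is a Type 1 system. Kv = lim_{s→0} s·G(s) = 20/2 = 10.
e_ss = 1/Kv = 1/(10) = 1/10 ≈ 0.1000.

e_ss = 0.1000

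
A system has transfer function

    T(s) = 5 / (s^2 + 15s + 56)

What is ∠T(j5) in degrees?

∠T(j5) ≈ -67.54°

At s = j5: numerator = 5, denominator = 31 + j75.
∠T = ∠num − ∠den = 0° − (67.543°) = -67.54°.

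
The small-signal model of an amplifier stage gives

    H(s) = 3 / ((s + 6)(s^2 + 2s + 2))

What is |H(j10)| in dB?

Substitute s = j10: numerator = 3, denominator = -788 - j860.
|H(j10)| = |3| / |-788 - j860| = 3 / 1166.4 ≈ 0.002572.
In decibels: 20·log₁₀(0.002572) ≈ -51.8 dB.

|H(j10)|_dB ≈ -51.8 dB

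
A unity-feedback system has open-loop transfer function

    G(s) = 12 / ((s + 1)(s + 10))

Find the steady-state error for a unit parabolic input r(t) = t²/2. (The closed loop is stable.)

G(s) has no poles at the origin.
This is a Type 0 system; Ka = lim_{s→0} s^2·G(s) = 0, so the steady-state error for a parabola input is infinite.

e_ss = ∞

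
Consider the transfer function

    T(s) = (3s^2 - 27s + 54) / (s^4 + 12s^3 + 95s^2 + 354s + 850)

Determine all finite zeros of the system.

Set the numerator to zero: 3s^2 - 27s + 54 = 0, i.e. 3·(s^2 - 9s + 18) = 0.
Factoring: (s - 3)(s - 6) = 0.

s = 3, 6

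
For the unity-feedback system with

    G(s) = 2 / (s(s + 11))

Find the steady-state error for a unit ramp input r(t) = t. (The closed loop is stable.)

e_ss = 5.500

G(s) has one pole at the origin.
This is a Type 1 system. Kv = lim_{s→0} s·G(s) = 2/11.
e_ss = 1/Kv = 1/(2/11) = 11/2 ≈ 5.500.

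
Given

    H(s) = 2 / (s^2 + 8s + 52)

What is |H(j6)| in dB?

Substitute s = j6: numerator = 2, denominator = 16 + j48.
|H(j6)| = |2| / |16 + j48| = 2 / 50.596 ≈ 0.03953.
In decibels: 20·log₁₀(0.03953) ≈ -28.1 dB.

|H(j6)|_dB ≈ -28.1 dB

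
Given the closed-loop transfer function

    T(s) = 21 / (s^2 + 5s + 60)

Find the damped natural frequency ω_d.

ω_d ≈ 7.331 rad/s

Comparing s^2 + 5s + 60 to s^2 + 2ζωₙs + ωₙ²: ωₙ = √60 ≈ 7.746 rad/s and ζ = 5/(2·√60) ≈ 0.3227.
ζωₙ = 5/2 = 2.5, so ω_d = ωₙ√(1−ζ²) = √(ωₙ² − (ζωₙ)²) = √(60 − 2.5²) = √53.75 ≈ 7.331 rad/s.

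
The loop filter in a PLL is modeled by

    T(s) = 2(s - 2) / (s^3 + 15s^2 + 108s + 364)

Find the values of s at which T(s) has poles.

s = -4 ± 6j, -7

The poles are the roots of the denominator s^3 + 15s^2 + 108s + 364 = 0.
Trying s = -7: the polynomial evaluates to 0, so (s + 7) is a factor.
Dividing out leaves s^2 + 8s + 52 = 0.
The quadratic formula then gives s = -4 ± 6j.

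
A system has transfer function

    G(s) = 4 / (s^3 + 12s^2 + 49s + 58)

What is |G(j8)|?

|G(j8)| ≈ 0.005555

Substitute s = j8: numerator = 4, denominator = -710 - j120.
|G(j8)| = |4| / |-710 - j120| = 4 / 720.07 ≈ 0.005555.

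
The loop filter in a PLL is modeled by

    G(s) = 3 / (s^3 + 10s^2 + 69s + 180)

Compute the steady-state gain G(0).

Set s = 0: G(0) = (3) / (180) = 1/60.

G(0) = 1/60 ≈ 0.01667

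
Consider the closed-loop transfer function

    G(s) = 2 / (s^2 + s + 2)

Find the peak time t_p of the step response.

t_p ≈ 2.375 s

Comparing s^2 + s + 2 to s^2 + 2ζωₙs + ωₙ²: ωₙ = √2 ≈ 1.414 rad/s and ζ = 1/(2·√2) ≈ 0.3536.
ζωₙ = 1/2 = 0.5, so ω_d = ωₙ√(1−ζ²) = √(ωₙ² − (ζωₙ)²) = √(2 − 0.5²) = √1.75 ≈ 1.323 rad/s.
t_p = π/ω_d = π/1.323 ≈ 2.375 s.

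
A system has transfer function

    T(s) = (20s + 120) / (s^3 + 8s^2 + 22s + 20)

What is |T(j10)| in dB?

|T(j10)|_dB ≈ -13.5 dB

Substitute s = j10: numerator = 120 + j200, denominator = -780 - j780.
|T(j10)| = |120 + j200| / |-780 - j780| = 233.24 / 1103.1 ≈ 0.2114.
In decibels: 20·log₁₀(0.2114) ≈ -13.5 dB.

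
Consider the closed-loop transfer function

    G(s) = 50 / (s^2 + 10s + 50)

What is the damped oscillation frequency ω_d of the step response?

Comparing s^2 + 10s + 50 to s^2 + 2ζωₙs + ωₙ²: ωₙ = √50 ≈ 7.071 rad/s and ζ = 10/(2·√50) ≈ 0.7071.
ζωₙ = 10/2 = 5, so ω_d = ωₙ√(1−ζ²) = √(ωₙ² − (ζωₙ)²) = √(50 − 5²) = √25 = 5 rad/s.

ω_d = 5 rad/s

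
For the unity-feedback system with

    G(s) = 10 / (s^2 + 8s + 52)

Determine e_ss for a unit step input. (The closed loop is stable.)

e_ss = 0.8387

G(s) has no poles at the origin.
This is a Type 0 system. Kp = lim_{s→0} G(s) = 10/52 = 5/26.
e_ss = 1/(1 + Kp) = 1/(1 + 5/26) = 26/31 ≈ 0.8387.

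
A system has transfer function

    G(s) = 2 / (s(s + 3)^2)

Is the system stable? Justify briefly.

The poles can be read from the denominator factors: s = 0, -3, -3.
Since the simple pole(s) at s = 0 lie on the jω-axis with none in the right half-plane, the system is marginally stable.

marginally stable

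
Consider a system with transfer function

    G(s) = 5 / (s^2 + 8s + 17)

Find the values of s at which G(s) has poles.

s = -4 ± j

The poles are the roots of the denominator s^2 + 8s + 17 = 0.
Using the quadratic formula: s = (-8 ± √(-4))/2 = -4 ± 1j.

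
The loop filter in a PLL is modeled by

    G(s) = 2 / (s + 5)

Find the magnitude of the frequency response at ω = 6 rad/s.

|G(j6)| ≈ 0.2561

Substitute s = j6: numerator = 2, denominator = 5 + j6.
|G(j6)| = |2| / |5 + j6| = 2 / 7.8102 ≈ 0.2561.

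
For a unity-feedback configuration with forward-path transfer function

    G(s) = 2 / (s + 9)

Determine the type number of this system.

The denominator has no factor of s at the origin — no free integrator — so this is a Type 0 system.

Type 0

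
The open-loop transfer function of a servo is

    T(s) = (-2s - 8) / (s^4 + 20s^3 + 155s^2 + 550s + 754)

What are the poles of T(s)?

The poles are the roots of the denominator s^4 + 20s^3 + 155s^2 + 550s + 754 = 0.
No real roots exist; factor into two real quadratics: (s^2 + 10s + 26)(s^2 + 10s + 29) = 0.
Each quadratic gives a conjugate pair via the quadratic formula.

s = -5 + j, -5 - j, -5 + 2j, -5 - 2j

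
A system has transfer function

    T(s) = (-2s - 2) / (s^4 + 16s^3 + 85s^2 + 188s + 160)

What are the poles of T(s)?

s = -4, -2 ± j, -8

The poles are the roots of the denominator s^4 + 16s^3 + 85s^2 + 188s + 160 = 0.
Trying s = -4: the polynomial evaluates to 0, so (s + 4) is a factor.
Dividing out leaves s^3 + 12s^2 + 37s + 40 = 0.
This factors further as (s^2 + 4s + 5)(s + 8) = 0.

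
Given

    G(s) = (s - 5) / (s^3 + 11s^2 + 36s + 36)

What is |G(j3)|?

Substitute s = j3: numerator = -5 + j3, denominator = -63 + j81.
|G(j3)| = |-5 + j3| / |-63 + j81| = 5.8310 / 102.62 ≈ 0.05682.

|G(j3)| ≈ 0.05682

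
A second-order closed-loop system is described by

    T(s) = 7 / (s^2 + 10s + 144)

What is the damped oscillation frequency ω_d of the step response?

Comparing s^2 + 10s + 144 to s^2 + 2ζωₙs + ωₙ²: ωₙ = 12 rad/s and ζ = 10/(2·12) ≈ 0.4167.
ζωₙ = 10/2 = 5, so ω_d = ωₙ√(1−ζ²) = √(ωₙ² − (ζωₙ)²) = √(144 − 5²) = √119 ≈ 10.91 rad/s.

ω_d ≈ 10.91 rad/s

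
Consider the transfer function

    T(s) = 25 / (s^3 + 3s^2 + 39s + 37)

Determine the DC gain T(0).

T(0) = 25/37 ≈ 0.6757

Set s = 0: T(0) = (25) / (37) = 25/37.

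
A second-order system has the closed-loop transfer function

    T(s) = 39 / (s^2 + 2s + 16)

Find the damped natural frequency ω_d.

ω_d ≈ 3.873 rad/s

Comparing s^2 + 2s + 16 to s^2 + 2ζωₙs + ωₙ²: ωₙ = 4 rad/s and ζ = 2/(2·4) = 0.25.
ζωₙ = 2/2 = 1, so ω_d = ωₙ√(1−ζ²) = √(ωₙ² − (ζωₙ)²) = √(16 − 1²) = √15 ≈ 3.873 rad/s.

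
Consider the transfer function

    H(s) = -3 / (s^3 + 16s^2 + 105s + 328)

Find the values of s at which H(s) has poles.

s = -4 ± 5j, -8

The poles are the roots of the denominator s^3 + 16s^2 + 105s + 328 = 0.
Trying s = -8: the polynomial evaluates to 0, so (s + 8) is a factor.
Dividing out leaves s^2 + 8s + 41 = 0.
The quadratic formula then gives s = -4 ± 5j.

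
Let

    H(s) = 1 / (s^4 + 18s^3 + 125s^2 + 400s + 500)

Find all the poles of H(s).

s = -4 + 2j, -4 - 2j, -5, -5

The poles are the roots of the denominator s^4 + 18s^3 + 125s^2 + 400s + 500 = 0.
Trying s = -5: the polynomial evaluates to 0, so (s + 5) is a factor.
Dividing out leaves s^3 + 13s^2 + 60s + 100 = 0.
This factors further as (s^2 + 8s + 20)(s + 5) = 0.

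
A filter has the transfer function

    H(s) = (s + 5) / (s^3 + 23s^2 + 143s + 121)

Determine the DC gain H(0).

Set s = 0: H(0) = (5) / (121) = 5/121.

H(0) = 5/121 ≈ 0.04132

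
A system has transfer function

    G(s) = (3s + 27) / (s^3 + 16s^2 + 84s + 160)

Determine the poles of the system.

The poles are the roots of the denominator s^3 + 16s^2 + 84s + 160 = 0.
Trying s = -8: the polynomial evaluates to 0, so (s + 8) is a factor.
Dividing out leaves s^2 + 8s + 20 = 0.
The quadratic formula then gives s = -4 ± 2j.

s = -4 + 2j, -4 - 2j, -8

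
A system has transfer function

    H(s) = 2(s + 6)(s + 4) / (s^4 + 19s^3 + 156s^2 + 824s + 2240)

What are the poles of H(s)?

s = -2 ± 6j, -8, -7

The poles are the roots of the denominator s^4 + 19s^3 + 156s^2 + 824s + 2240 = 0.
Trying s = -8: the polynomial evaluates to 0, so (s + 8) is a factor.
Dividing out leaves s^3 + 11s^2 + 68s + 280 = 0.
This factors further as (s^2 + 4s + 40)(s + 7) = 0.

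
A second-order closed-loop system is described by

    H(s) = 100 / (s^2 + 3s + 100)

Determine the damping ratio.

ζ = 0.15

Compare the denominator to the standard form s^2 + 2ζωₙs + ωₙ².
ωₙ² = 100, so ωₙ = 10 rad/s.
2ζωₙ = 3, so ζ = 3/(2·10) = 0.15.
With ζ = 0.15 the response is underdamped.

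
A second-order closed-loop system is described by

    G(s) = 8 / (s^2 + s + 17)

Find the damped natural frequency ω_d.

ω_d ≈ 4.093 rad/s

Comparing s^2 + s + 17 to s^2 + 2ζωₙs + ωₙ²: ωₙ = √17 ≈ 4.123 rad/s and ζ = 1/(2·√17) ≈ 0.1213.
ζωₙ = 1/2 = 0.5, so ω_d = ωₙ√(1−ζ²) = √(ωₙ² − (ζωₙ)²) = √(17 − 0.5²) = √16.75 ≈ 4.093 rad/s.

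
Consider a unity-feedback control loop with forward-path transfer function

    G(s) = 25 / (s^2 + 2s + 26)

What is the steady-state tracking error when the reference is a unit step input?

G(s) has no poles at the origin.
This is a Type 0 system. Kp = lim_{s→0} G(s) = 25/26.
e_ss = 1/(1 + Kp) = 1/(1 + 25/26) = 26/51 ≈ 0.5098.

e_ss = 0.5098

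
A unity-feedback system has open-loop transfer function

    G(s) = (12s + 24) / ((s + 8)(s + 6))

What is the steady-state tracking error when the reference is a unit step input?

e_ss = 0.6667

G(s) has no poles at the origin.
This is a Type 0 system. Kp = lim_{s→0} G(s) = 24/48 = 1/2.
e_ss = 1/(1 + Kp) = 1/(1 + 1/2) = 2/3 ≈ 0.6667.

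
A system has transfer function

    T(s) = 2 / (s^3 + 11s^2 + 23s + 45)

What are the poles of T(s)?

The poles are the roots of the denominator s^3 + 11s^2 + 23s + 45 = 0.
Trying s = -9: the polynomial evaluates to 0, so (s + 9) is a factor.
Dividing out leaves s^2 + 2s + 5 = 0.
The quadratic formula then gives s = -1 ± 2j.

s = -1 ± 2j, -9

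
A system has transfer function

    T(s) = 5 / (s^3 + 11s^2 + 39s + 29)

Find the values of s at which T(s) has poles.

s = -5 + 2j, -5 - 2j, -1

The poles are the roots of the denominator s^3 + 11s^2 + 39s + 29 = 0.
Trying s = -1: the polynomial evaluates to 0, so (s + 1) is a factor.
Dividing out leaves s^2 + 10s + 29 = 0.
The quadratic formula then gives s = -5 ± 2j.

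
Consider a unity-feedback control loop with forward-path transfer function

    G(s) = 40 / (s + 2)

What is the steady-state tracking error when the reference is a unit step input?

e_ss = 0.04762

G(s) has no poles at the origin.
This is a Type 0 system. Kp = lim_{s→0} G(s) = 40/2 = 20.
e_ss = 1/(1 + Kp) = 1/(1 + 20) = 1/21 ≈ 0.04762.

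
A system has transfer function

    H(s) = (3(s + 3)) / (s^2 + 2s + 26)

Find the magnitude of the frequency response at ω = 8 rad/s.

|H(j8)| ≈ 0.6217

Substitute s = j8: numerator = 9 + j24, denominator = -38 + j16.
|H(j8)| = |9 + j24| / |-38 + j16| = 25.632 / 41.231 ≈ 0.6217.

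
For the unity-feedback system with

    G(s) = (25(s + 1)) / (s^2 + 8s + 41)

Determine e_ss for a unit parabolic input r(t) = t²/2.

e_ss = ∞

G(s) has no poles at the origin.
This is a Type 0 system; Ka = lim_{s→0} s^2·G(s) = 0, so the steady-state error for a parabola input is infinite.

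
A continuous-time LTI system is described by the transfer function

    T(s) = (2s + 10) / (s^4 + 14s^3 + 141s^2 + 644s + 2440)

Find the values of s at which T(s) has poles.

s = -5 ± 6j, -2 ± 6j

The poles are the roots of the denominator s^4 + 14s^3 + 141s^2 + 644s + 2440 = 0.
No real roots exist; factor into two real quadratics: (s^2 + 10s + 61)(s^2 + 4s + 40) = 0.
Each quadratic gives a conjugate pair via the quadratic formula.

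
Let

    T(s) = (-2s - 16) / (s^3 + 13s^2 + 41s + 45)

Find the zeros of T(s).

Set the numerator to zero: -2s - 16 = 0, i.e. -2·(s + 8) = 0.
So s = -8.

s = -8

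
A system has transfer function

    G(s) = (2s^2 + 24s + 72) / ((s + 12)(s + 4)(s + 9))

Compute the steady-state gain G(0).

Set s = 0: G(0) = (72) / (432) = 1/6.

G(0) = 1/6 ≈ 0.1667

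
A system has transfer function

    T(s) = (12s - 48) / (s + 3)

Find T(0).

Set s = 0: T(0) = (-48) / (3) = -16.

T(0) = -16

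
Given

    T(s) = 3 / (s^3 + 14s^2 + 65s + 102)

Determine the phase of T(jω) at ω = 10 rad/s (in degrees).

At s = j10: numerator = 3, denominator = -1298 - j350.
∠T = ∠num − ∠den = 0° − (-164.91°) = 164.9°.

∠T(j10) ≈ 164.9°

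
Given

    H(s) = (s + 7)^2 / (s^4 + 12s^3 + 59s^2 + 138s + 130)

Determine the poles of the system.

The poles are the roots of the denominator s^4 + 12s^3 + 59s^2 + 138s + 130 = 0.
No real roots exist; factor into two real quadratics: (s^2 + 6s + 10)(s^2 + 6s + 13) = 0.
Each quadratic gives a conjugate pair via the quadratic formula.

s = -3 ± j, -3 ± 2j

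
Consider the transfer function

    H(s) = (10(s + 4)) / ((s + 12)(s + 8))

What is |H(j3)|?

Substitute s = j3: numerator = 40 + j30, denominator = 87 + j60.
|H(j3)| = |40 + j30| / |87 + j60| = 50 / 105.68 ≈ 0.4731.

|H(j3)| ≈ 0.4731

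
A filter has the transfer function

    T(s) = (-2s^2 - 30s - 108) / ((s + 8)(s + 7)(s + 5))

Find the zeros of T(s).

Set the numerator to zero: -2s^2 - 30s - 108 = 0, i.e. -2·(s^2 + 15s + 54) = 0.
Factoring: (s + 6)(s + 9) = 0.

s = -6, -9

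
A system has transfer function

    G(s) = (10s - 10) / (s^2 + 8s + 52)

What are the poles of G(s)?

s = -4 + 6j, -4 - 6j

The poles are the roots of the denominator s^2 + 8s + 52 = 0.
Using the quadratic formula: s = (-8 ± √(-144))/2 = -4 ± 6j.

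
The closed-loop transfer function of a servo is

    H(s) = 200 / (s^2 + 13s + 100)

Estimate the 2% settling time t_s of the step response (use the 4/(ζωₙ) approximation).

Comparing s^2 + 13s + 100 to s^2 + 2ζωₙs + ωₙ²: ωₙ = 10 rad/s and ζ = 13/(2·10) = 0.65.
ζωₙ = 13/2 = 6.5, so t_s ≈ 4/(ζωₙ) = 4/6.5 ≈ 0.6154 s.

t_s ≈ 0.6154 s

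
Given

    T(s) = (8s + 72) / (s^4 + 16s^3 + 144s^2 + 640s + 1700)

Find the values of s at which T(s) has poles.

The poles are the roots of the denominator s^4 + 16s^3 + 144s^2 + 640s + 1700 = 0.
No real roots exist; factor into two real quadratics: (s^2 + 6s + 34)(s^2 + 10s + 50) = 0.
Each quadratic gives a conjugate pair via the quadratic formula.

s = -3 ± 5j, -5 ± 5j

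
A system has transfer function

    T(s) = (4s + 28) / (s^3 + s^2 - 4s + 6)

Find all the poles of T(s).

The poles are the roots of the denominator s^3 + s^2 - 4s + 6 = 0.
Trying s = -3: the polynomial evaluates to 0, so (s + 3) is a factor.
Dividing out leaves s^2 - 2s + 2 = 0.
The quadratic formula then gives s = 1 ± 1j.

s = 1 ± j, -3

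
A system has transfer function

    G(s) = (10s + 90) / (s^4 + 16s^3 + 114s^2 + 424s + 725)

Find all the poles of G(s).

s = -3 + 4j, -3 - 4j, -5 + 2j, -5 - 2j

The poles are the roots of the denominator s^4 + 16s^3 + 114s^2 + 424s + 725 = 0.
No real roots exist; factor into two real quadratics: (s^2 + 6s + 25)(s^2 + 10s + 29) = 0.
Each quadratic gives a conjugate pair via the quadratic formula.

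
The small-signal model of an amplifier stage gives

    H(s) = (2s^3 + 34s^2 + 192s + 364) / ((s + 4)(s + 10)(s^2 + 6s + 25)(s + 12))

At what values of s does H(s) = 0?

Set the numerator to zero: 2s^3 + 34s^2 + 192s + 364 = 0, i.e. 2·(s^3 + 17s^2 + 96s + 182) = 0.
Factoring: (s^2 + 10s + 26)(s + 7) = 0.

s = -5 ± j, -7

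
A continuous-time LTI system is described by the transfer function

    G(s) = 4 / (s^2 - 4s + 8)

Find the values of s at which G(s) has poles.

The poles are the roots of the denominator s^2 - 4s + 8 = 0.
Using the quadratic formula: s = (4 ± √(-16))/2 = 2 ± 2j.

s = 2 ± 2j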